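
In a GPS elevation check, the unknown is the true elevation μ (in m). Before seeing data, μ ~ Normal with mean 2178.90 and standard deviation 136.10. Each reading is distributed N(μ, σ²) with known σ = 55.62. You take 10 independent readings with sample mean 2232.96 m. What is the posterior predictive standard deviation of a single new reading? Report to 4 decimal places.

For Normal data with known variance σ², a Normal(μ₀, σ₀²) prior on μ is conjugate. Posterior precision = 1/σ₀² + n/σ²; posterior mean is the precision-weighted average of μ₀ and x̄.
σ₀² = 136.10² = 18523.21, σ² = 55.62² = 3093.5844; σ² + n·σ₀² = 3093.5844 + 10·18523.21 = 188325.6844.
Posterior precision = 1/σ₀² + n/σ² = 1/18523.21 + 10/3093.5844 = (σ² + n·σ₀²)/(σ₀²σ²) = 188325.6844/(18523.21·3093.5844); posterior variance σₙ² = σ₀²σ²/(σ² + n·σ₀²) = 18523.21·3093.5844/188325.6844 = 304.276677.
Predictive variance for one new observation = σₙ² + σ² = 18523.21·3093.5844/188325.6844 + 3093.5844 = σ²·(σ₀² + 188325.6844)/188325.6844 = 3093.5844·206848.8944/188325.6844 = 3397.861077; SD = √(3093.5844·206848.8944/188325.6844) = 58.2912.

58.2912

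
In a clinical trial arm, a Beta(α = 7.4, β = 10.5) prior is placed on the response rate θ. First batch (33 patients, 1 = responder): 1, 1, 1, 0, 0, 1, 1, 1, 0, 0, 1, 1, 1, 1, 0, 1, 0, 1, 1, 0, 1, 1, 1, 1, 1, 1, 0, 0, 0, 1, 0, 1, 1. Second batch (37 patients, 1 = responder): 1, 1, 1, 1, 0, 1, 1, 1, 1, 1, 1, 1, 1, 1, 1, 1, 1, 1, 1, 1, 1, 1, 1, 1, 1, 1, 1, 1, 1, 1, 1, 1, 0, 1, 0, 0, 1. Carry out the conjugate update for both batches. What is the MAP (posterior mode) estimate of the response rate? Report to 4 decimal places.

0.7148

The Beta prior is conjugate to a Binomial/Bernoulli likelihood; the update adds successes to α and failures to β.
After batch 1: Beta(7.4+22, 10.5+11) = Beta(29.4, 21.5).
After batch 2: Beta(29.4+33, 21.5+4) = Beta(62.4, 25.5).
Mode of Beta(a,b) for a,b>1 is (a−1)/(a+b−2) = 61.4/85.9 = 0.7148.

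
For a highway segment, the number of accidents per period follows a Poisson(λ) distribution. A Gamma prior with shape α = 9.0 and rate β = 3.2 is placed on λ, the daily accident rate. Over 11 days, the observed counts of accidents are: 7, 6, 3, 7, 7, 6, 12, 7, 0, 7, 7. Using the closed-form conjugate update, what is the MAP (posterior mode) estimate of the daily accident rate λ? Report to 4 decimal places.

5.4225

With a Gamma(shape α, rate β) prior, the Poisson likelihood is conjugate: the posterior is Gamma(α + ΣXᵢ, β + n).
Sum of counts S = 69 over n = 11 days.
Posterior: Gamma(α+S, β+n) = Gamma(9.0+69, 3.2+11) = Gamma(78.0, 14.2).
Mode of Gamma(α,β) for α≥1 is (α−1)/β = 77.0/14.2 = 5.4225.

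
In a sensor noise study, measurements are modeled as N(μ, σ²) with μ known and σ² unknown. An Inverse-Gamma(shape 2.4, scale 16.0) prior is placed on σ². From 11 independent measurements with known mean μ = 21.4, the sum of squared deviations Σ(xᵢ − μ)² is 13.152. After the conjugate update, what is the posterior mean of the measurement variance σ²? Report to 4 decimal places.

3.2719

With known mean μ and an Inverse-Gamma(α, β) prior on σ², the Normal likelihood is conjugate: posterior is Inv-Gamma(α + n/2, β + Σ(xᵢ−μ)²/2).
Posterior: Inv-Gamma(2.4 + 11/2, 16.0 + 13.152/2) = Inv-Gamma(7.90, 22.5760).
E[σ²|data] = β/(α−1) = 22.5760/6.90 = 3.2719.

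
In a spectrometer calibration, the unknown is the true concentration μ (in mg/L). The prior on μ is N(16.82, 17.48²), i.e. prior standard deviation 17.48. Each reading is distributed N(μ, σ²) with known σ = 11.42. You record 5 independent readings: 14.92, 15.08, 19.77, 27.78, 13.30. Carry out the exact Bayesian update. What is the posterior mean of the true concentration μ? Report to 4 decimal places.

18.0638

For Normal data with known variance σ², a Normal(μ₀, σ₀²) prior on μ is conjugate. Posterior precision = 1/σ₀² + n/σ²; posterior mean is the precision-weighted average of μ₀ and x̄.
Σxᵢ = 14.92 + 15.08 + 19.77 + 27.78 + 13.30 = 90.85, so n·x̄ = 90.85.
σ₀² = 17.48² = 305.5504, σ² = 11.42² = 130.4164; σ² + n·σ₀² = 130.4164 + 5·305.5504 = 1658.1684.
Posterior mean = (μ₀/σ₀² + n·x̄/σ²)/(1/σ₀² + n/σ²) = (σ²·μ₀ + σ₀²·n·x̄)/(σ² + n·σ₀²) = (130.4164·16.82 + 305.5504·90.85)/1658.1684 = 29952.857688/1658.1684 = 18.0638.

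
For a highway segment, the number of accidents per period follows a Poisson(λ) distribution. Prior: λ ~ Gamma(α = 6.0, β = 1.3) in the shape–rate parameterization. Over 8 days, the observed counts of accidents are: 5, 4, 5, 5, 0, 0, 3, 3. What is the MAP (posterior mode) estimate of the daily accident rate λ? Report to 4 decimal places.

With a Gamma(shape α, rate β) prior, the Poisson likelihood is conjugate: the posterior is Gamma(α + ΣXᵢ, β + n).
Sum of counts S = 25 over n = 8 days.
Posterior: Gamma(α+S, β+n) = Gamma(6.0+25, 1.3+8) = Gamma(31.0, 9.3).
Mode of Gamma(α,β) for α≥1 is (α−1)/β = 30.0/9.3 = 3.2258.

3.2258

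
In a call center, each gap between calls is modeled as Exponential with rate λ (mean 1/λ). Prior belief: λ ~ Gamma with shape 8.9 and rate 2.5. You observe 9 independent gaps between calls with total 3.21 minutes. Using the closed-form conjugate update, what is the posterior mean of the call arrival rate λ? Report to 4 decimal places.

3.1349

With a Gamma(shape α, rate β) prior on the exponential rate λ, the posterior after n observations with total T = Σxᵢ is Gamma(α+n, β+T).
Posterior: Gamma(8.9+9, 2.5+3.21) = Gamma(17.9, 5.71).
Posterior mean of λ = α/β = 17.9/5.71 = 3.1349.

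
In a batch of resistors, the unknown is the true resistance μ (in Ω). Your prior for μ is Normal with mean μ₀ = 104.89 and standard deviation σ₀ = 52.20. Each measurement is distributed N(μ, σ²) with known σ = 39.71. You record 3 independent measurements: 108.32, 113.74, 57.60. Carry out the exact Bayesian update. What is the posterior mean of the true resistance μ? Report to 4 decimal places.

95.1071

For Normal data with known variance σ², a Normal(μ₀, σ₀²) prior on μ is conjugate. Posterior precision = 1/σ₀² + n/σ²; posterior mean is the precision-weighted average of μ₀ and x̄.
Σxᵢ = 108.32 + 113.74 + 57.60 = 279.66, so n·x̄ = 279.66.
σ₀² = 52.20² = 2724.84, σ² = 39.71² = 1576.8841; σ² + n·σ₀² = 1576.8841 + 3·2724.84 = 9751.4041.
Posterior mean = (μ₀/σ₀² + n·x̄/σ²)/(1/σ₀² + n/σ²) = (σ²·μ₀ + σ₀²·n·x̄)/(σ² + n·σ₀²) = (1576.8841·104.89 + 2724.84·279.66)/9751.4041 = 927428.127649/9751.4041 = 95.1071.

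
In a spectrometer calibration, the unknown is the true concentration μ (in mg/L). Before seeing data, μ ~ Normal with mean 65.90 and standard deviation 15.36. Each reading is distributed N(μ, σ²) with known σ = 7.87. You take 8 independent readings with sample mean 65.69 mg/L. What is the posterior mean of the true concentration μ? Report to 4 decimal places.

For Normal data with known variance σ², a Normal(μ₀, σ₀²) prior on μ is conjugate. Posterior precision = 1/σ₀² + n/σ²; posterior mean is the precision-weighted average of μ₀ and x̄.
n·x̄ = 8·65.69 = 525.52.
σ₀² = 15.36² = 235.9296, σ² = 7.87² = 61.9369; σ² + n·σ₀² = 61.9369 + 8·235.9296 = 1949.3737.
Posterior mean = (μ₀/σ₀² + n·x̄/σ²)/(1/σ₀² + n/σ²) = (σ²·μ₀ + σ₀²·n·x̄)/(σ² + n·σ₀²) = (61.9369·65.90 + 235.9296·525.52)/1949.3737 = 128067.365102/1949.3737 = 65.6967.

65.6967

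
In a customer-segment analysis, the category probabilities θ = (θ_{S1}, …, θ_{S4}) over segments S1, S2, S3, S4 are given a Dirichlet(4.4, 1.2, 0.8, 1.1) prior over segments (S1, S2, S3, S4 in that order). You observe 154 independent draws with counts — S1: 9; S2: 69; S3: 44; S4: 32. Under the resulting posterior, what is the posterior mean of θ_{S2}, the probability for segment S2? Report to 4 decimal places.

0.4347

The Dirichlet prior is conjugate to the Multinomial likelihood: each posterior αⱼ = prior αⱼ + observed count nⱼ.
Posterior concentration: (13.4, 70.2, 44.8, 33.1), total = 161.5.
E[θ_{S2}|data] = α_{S2}/Σα = 70.2/161.5 = 0.4347.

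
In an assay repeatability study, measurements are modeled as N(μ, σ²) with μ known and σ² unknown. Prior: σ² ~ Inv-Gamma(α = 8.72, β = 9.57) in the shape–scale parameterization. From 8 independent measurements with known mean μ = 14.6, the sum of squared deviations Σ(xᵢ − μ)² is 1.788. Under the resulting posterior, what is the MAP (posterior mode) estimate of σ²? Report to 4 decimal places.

With known mean μ and an Inverse-Gamma(α, β) prior on σ², the Normal likelihood is conjugate: posterior is Inv-Gamma(α + n/2, β + Σ(xᵢ−μ)²/2).
Posterior: Inv-Gamma(8.72 + 8/2, 9.57 + 1.788/2) = Inv-Gamma(12.72, 10.4640).
Mode = β/(α+1) = 10.4640/13.72 = 0.7627.

0.7627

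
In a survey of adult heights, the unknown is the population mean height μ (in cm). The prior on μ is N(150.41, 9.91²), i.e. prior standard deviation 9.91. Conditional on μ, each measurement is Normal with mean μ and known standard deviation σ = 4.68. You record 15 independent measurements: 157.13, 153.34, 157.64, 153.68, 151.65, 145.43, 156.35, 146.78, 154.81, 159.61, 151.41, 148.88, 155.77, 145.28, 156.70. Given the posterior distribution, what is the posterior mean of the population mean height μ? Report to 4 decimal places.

For Normal data with known variance σ², a Normal(μ₀, σ₀²) prior on μ is conjugate. Posterior precision = 1/σ₀² + n/σ²; posterior mean is the precision-weighted average of μ₀ and x̄.
Σxᵢ = 157.13 + 153.34 + 157.64 + 153.68 + 151.65 + 145.43 + 156.35 + 146.78 + 154.81 + 159.61 + 151.41 + 148.88 + 155.77 + 145.28 + 156.70 = 2294.46, so n·x̄ = 2294.46.
σ₀² = 9.91² = 98.2081, σ² = 4.68² = 21.9024; σ² + n·σ₀² = 21.9024 + 15·98.2081 = 1495.0239.
Posterior mean = (μ₀/σ₀² + n·x̄/σ²)/(1/σ₀² + n/σ²) = (σ²·μ₀ + σ₀²·n·x̄)/(σ² + n·σ₀²) = (21.9024·150.41 + 98.2081·2294.46)/1495.0239 = 228628.89711/1495.0239 = 152.9266.

152.9266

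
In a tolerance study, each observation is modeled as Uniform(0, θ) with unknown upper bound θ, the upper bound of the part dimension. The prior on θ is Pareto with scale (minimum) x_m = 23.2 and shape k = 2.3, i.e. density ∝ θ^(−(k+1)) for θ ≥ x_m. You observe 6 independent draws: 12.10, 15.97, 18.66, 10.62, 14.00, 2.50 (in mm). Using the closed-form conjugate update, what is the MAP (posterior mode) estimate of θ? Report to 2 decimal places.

23.20

A Pareto(scale x_m, shape k) prior on the upper bound θ of Uniform(0, θ) is conjugate: posterior is Pareto(max(x_m, max xᵢ), k + n).
Sample maximum = 18.66; prior scale x_m = 23.2 → posterior scale = max = 23.20.
Posterior shape = 2.3 + 6 = 8.3.
The Pareto density is decreasing on [x_m, ∞), so the mode is x_m = 23.20.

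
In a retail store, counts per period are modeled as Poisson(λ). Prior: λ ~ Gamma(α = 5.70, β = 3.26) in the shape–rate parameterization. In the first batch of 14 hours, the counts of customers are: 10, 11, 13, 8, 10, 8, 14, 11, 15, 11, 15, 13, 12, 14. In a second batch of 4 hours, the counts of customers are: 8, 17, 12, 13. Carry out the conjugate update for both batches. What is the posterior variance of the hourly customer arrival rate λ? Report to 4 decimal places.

With a Gamma(shape α, rate β) prior, the Poisson likelihood is conjugate: the posterior is Gamma(α + ΣXᵢ, β + n).
Batch 1: sum of counts S = 165 over n = 14 hours.
After batch 1: Gamma(α+S, β+n) = Gamma(5.70+165, 3.26+14) = Gamma(170.70, 17.26).
Batch 2: sum of counts S = 50 over n = 4 hours.
After batch 2: Gamma(α+S, β+n) = Gamma(170.70+50, 17.26+4) = Gamma(220.70, 21.26).
Var = α/β² = 220.70/21.26² = 0.4883.

0.4883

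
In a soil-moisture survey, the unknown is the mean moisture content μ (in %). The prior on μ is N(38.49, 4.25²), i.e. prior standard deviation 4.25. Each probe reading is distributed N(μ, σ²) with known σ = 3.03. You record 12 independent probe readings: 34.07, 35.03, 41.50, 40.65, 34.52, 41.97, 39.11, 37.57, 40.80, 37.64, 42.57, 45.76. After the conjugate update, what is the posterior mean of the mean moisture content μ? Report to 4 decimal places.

For Normal data with known variance σ², a Normal(μ₀, σ₀²) prior on μ is conjugate. Posterior precision = 1/σ₀² + n/σ²; posterior mean is the precision-weighted average of μ₀ and x̄.
Σxᵢ = 34.07 + 35.03 + 41.50 + 40.65 + 34.52 + 41.97 + 39.11 + 37.57 + 40.80 + 37.64 + 42.57 + 45.76 = 471.19, so n·x̄ = 471.19.
σ₀² = 4.25² = 18.0625, σ² = 3.03² = 9.1809; σ² + n·σ₀² = 9.1809 + 12·18.0625 = 225.9309.
Posterior mean = (μ₀/σ₀² + n·x̄/σ²)/(1/σ₀² + n/σ²) = (σ²·μ₀ + σ₀²·n·x̄)/(σ² + n·σ₀²) = (9.1809·38.49 + 18.0625·471.19)/225.9309 = 8864.242216/225.9309 = 39.2343.

39.2343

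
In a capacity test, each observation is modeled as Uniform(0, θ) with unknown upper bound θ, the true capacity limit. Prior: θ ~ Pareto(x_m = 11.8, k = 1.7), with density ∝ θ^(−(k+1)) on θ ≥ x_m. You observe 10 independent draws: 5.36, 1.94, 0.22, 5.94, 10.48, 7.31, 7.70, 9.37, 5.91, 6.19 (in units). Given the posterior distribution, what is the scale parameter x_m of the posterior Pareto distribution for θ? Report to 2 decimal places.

A Pareto(scale x_m, shape k) prior on the upper bound θ of Uniform(0, θ) is conjugate: posterior is Pareto(max(x_m, max xᵢ), k + n).
Sample maximum = 10.48; prior scale x_m = 11.8 → posterior scale = max = 11.80.
Posterior shape = 1.7 + 10 = 11.7.
Posterior scale x_m = 11.80.

11.80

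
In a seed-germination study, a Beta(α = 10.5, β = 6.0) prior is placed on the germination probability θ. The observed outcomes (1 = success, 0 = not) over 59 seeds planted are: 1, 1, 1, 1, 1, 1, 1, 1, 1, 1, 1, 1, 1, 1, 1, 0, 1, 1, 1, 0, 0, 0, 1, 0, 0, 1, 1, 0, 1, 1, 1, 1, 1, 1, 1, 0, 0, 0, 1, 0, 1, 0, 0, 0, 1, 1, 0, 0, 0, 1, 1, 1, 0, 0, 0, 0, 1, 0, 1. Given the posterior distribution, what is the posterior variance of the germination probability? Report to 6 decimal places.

0.003050

The Beta prior is conjugate to a Binomial/Bernoulli likelihood; the update adds successes to α and failures to β.
Posterior: Beta(α+k, β+n−k) = Beta(10.5+37, 6.0+22) = Beta(47.5, 28.0).
Var = αβ/((α+β)²(α+β+1)) = 47.5·28.0/(75.5²·76.5) = 0.003050.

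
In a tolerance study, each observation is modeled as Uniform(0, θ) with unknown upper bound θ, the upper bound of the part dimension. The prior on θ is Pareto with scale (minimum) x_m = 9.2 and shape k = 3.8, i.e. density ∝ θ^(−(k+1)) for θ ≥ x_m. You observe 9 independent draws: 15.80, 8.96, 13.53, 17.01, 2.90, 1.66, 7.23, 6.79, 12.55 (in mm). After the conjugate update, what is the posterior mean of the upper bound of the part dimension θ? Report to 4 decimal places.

18.4515

A Pareto(scale x_m, shape k) prior on the upper bound θ of Uniform(0, θ) is conjugate: posterior is Pareto(max(x_m, max xᵢ), k + n).
Sample maximum = 17.01; prior scale x_m = 9.2 → posterior scale = max = 17.01.
Posterior shape = 3.8 + 9 = 12.8.
E[θ|data] = k·x_m/(k−1) = 12.8·17.01/11.8 = 18.4515.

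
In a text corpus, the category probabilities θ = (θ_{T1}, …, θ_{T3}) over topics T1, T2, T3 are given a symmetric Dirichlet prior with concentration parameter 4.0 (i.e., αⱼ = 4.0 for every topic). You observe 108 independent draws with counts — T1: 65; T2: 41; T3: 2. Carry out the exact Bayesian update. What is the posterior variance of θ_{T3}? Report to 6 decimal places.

0.000393

The Dirichlet prior is conjugate to the Multinomial likelihood: each posterior αⱼ = prior αⱼ + observed count nⱼ.
Posterior concentration: (69.0, 45.0, 6.0), total = 120.0.
Var[θ_j] = α_j(Σα−α_j)/((Σα)²(Σα+1)) = 6.0·114.0/(120.0²·121.0) = 0.000393.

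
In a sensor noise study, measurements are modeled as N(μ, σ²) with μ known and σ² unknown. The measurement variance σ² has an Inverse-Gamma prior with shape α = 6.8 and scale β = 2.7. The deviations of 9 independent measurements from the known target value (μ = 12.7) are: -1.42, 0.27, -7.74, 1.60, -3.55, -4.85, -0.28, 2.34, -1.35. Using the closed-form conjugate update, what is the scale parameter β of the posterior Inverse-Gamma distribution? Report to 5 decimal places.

56.72920

With known mean μ and an Inverse-Gamma(α, β) prior on σ², the Normal likelihood is conjugate: posterior is Inv-Gamma(α + n/2, β + Σ(xᵢ−μ)²/2).
Σ(xᵢ−μ)² = (-1.42)² + (0.27)² + (-7.74)² + (1.60)² + (-3.55)² + (-4.85)² + (-0.28)² + (2.34)² + (-1.35)² = 108.0584.
Posterior: Inv-Gamma(6.8 + 9/2, 2.7 + 108.0584/2) = Inv-Gamma(11.30, 56.72920).
Posterior β = 56.72920.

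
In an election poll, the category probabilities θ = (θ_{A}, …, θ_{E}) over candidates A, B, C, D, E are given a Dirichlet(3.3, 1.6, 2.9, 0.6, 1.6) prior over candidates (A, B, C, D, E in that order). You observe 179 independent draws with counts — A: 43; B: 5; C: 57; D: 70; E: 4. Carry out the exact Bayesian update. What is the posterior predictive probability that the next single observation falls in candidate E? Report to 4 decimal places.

0.0296

The Dirichlet prior is conjugate to the Multinomial likelihood: each posterior αⱼ = prior αⱼ + observed count nⱼ.
Posterior concentration: (46.3, 6.6, 59.9, 70.6, 5.6), total = 189.0.
P(next = E | data) = α_{E}/Σα = 0.0296.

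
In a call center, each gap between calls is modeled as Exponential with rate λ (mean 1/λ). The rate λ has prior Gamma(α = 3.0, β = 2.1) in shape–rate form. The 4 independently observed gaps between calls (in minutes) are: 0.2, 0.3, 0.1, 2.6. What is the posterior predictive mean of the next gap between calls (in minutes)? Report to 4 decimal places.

With a Gamma(shape α, rate β) prior on the exponential rate λ, the posterior after n observations with total T = Σxᵢ is Gamma(α+n, β+T).
Sum of observations T = 3.2 minutes; n = 4.
Posterior: Gamma(3.0+4, 2.1+3.2) = Gamma(7.0, 5.3).
The predictive distribution for the next observation is Lomax; its mean is β/(α−1) = 5.3/6.0 = 0.8833.

0.8833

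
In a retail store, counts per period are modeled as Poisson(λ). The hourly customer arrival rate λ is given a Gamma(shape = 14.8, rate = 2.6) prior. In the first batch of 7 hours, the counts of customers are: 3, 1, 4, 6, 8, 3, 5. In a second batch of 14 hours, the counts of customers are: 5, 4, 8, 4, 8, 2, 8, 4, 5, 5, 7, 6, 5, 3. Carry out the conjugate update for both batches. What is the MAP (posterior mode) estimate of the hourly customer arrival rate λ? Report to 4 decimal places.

4.9915

With a Gamma(shape α, rate β) prior, the Poisson likelihood is conjugate: the posterior is Gamma(α + ΣXᵢ, β + n).
Batch 1: sum of counts S = 30 over n = 7 hours.
After batch 1: Gamma(α+S, β+n) = Gamma(14.8+30, 2.6+7) = Gamma(44.8, 9.6).
Batch 2: sum of counts S = 74 over n = 14 hours.
After batch 2: Gamma(α+S, β+n) = Gamma(44.8+74, 9.6+14) = Gamma(118.8, 23.6).
Mode of Gamma(α,β) for α≥1 is (α−1)/β = 117.8/23.6 = 4.9915.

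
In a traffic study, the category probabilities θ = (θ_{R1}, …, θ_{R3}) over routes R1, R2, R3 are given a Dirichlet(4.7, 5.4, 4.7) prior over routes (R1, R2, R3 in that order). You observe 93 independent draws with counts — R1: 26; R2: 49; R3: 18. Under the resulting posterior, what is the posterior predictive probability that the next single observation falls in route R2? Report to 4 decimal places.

0.5046

The Dirichlet prior is conjugate to the Multinomial likelihood: each posterior αⱼ = prior αⱼ + observed count nⱼ.
Posterior concentration: (30.7, 54.4, 22.7), total = 107.8.
P(next = R2 | data) = α_{R2}/Σα = 0.5046.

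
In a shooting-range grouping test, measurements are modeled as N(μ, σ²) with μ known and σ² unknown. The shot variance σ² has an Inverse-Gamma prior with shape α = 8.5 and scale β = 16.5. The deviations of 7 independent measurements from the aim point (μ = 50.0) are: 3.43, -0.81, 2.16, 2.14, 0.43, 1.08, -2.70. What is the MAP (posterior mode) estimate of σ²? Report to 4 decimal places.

With known mean μ and an Inverse-Gamma(α, β) prior on σ², the Normal likelihood is conjugate: posterior is Inv-Gamma(α + n/2, β + Σ(xᵢ−μ)²/2).
Σ(xᵢ−μ)² = (3.43)² + (-0.81)² + (2.16)² + (2.14)² + (0.43)² + (1.08)² + (-2.70)² = 30.3075.
Posterior: Inv-Gamma(8.5 + 7/2, 16.5 + 30.3075/2) = Inv-Gamma(12.00, 31.65375).
Mode = β/(α+1) = 31.65375/13.00 = 2.4349.

2.4349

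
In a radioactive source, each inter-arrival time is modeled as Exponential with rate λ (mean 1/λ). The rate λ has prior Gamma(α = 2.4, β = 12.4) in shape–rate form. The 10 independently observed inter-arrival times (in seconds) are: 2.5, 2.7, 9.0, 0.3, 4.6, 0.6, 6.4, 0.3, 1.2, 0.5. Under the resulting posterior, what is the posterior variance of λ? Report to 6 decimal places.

With a Gamma(shape α, rate β) prior on the exponential rate λ, the posterior after n observations with total T = Σxᵢ is Gamma(α+n, β+T).
Sum of observations T = 28.1 seconds; n = 10.
Posterior: Gamma(2.4+10, 12.4+28.1) = Gamma(12.4, 40.5).
Var = α/β² = 0.007560.

0.007560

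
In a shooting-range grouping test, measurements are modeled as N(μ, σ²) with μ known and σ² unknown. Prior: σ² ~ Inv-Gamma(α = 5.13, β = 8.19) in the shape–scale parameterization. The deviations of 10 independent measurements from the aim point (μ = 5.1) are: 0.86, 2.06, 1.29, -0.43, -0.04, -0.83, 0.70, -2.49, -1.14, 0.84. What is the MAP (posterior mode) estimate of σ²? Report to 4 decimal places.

1.4644

With known mean μ and an Inverse-Gamma(α, β) prior on σ², the Normal likelihood is conjugate: posterior is Inv-Gamma(α + n/2, β + Σ(xᵢ−μ)²/2).
Σ(xᵢ−μ)² = (0.86)² + (2.06)² + (1.29)² + (-0.43)² + (-0.04)² + (-0.83)² + (0.70)² + (-2.49)² + (-1.14)² + (0.84)² = 16.2180.
Posterior: Inv-Gamma(5.13 + 10/2, 8.19 + 16.2180/2) = Inv-Gamma(10.13, 16.29900).
Mode = β/(α+1) = 16.29900/11.13 = 1.4644.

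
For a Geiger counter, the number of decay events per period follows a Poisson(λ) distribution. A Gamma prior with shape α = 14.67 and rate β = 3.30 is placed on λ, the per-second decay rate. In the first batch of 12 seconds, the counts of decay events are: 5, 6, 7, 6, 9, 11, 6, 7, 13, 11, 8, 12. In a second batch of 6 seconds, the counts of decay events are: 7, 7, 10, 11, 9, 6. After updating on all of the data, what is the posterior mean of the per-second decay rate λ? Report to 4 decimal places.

With a Gamma(shape α, rate β) prior, the Poisson likelihood is conjugate: the posterior is Gamma(α + ΣXᵢ, β + n).
Batch 1: sum of counts S = 101 over n = 12 seconds.
After batch 1: Gamma(α+S, β+n) = Gamma(14.67+101, 3.30+12) = Gamma(115.67, 15.30).
Batch 2: sum of counts S = 50 over n = 6 seconds.
After batch 2: Gamma(α+S, β+n) = Gamma(115.67+50, 15.30+6) = Gamma(165.67, 21.30).
Posterior mean = α/β = 165.67/21.30 = 7.7779.

7.7779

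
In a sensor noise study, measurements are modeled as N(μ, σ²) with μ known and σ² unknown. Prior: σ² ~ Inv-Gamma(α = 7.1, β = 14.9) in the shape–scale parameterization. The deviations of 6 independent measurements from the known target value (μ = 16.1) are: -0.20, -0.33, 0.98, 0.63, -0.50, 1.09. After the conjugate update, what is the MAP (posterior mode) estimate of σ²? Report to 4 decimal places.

1.4750

With known mean μ and an Inverse-Gamma(α, β) prior on σ², the Normal likelihood is conjugate: posterior is Inv-Gamma(α + n/2, β + Σ(xᵢ−μ)²/2).
Σ(xᵢ−μ)² = (-0.20)² + (-0.33)² + (0.98)² + (0.63)² + (-0.50)² + (1.09)² = 2.9443.
Posterior: Inv-Gamma(7.1 + 6/2, 14.9 + 2.9443/2) = Inv-Gamma(10.10, 16.37215).
Mode = β/(α+1) = 16.37215/11.10 = 1.4750.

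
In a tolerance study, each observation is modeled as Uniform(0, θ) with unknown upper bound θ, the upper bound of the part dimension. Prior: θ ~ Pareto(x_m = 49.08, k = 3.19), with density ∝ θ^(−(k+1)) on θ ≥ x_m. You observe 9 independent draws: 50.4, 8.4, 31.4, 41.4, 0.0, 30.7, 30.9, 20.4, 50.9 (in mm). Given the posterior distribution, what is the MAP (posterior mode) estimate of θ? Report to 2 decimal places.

50.90

A Pareto(scale x_m, shape k) prior on the upper bound θ of Uniform(0, θ) is conjugate: posterior is Pareto(max(x_m, max xᵢ), k + n).
Sample maximum = 50.9; prior scale x_m = 49.08 → posterior scale = max = 50.90.
Posterior shape = 3.19 + 9 = 12.19.
The Pareto density is decreasing on [x_m, ∞), so the mode is x_m = 50.90.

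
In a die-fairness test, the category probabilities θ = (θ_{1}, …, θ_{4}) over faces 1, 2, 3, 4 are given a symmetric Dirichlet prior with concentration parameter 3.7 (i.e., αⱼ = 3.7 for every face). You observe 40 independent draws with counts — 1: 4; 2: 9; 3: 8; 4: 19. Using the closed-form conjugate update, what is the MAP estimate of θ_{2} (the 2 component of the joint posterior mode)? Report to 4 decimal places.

The Dirichlet prior is conjugate to the Multinomial likelihood: each posterior αⱼ = prior αⱼ + observed count nⱼ.
Posterior concentration: (7.7, 12.7, 11.7, 22.7), total = 54.8.
Joint mode component: (α_{2}−1)/(Σα−K) = 11.7/50.8 = 0.2303.

0.2303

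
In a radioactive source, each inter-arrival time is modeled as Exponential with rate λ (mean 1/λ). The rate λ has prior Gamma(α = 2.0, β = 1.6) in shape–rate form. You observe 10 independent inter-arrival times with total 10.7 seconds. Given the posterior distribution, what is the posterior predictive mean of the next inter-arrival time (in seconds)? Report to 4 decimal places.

1.1182

With a Gamma(shape α, rate β) prior on the exponential rate λ, the posterior after n observations with total T = Σxᵢ is Gamma(α+n, β+T).
Posterior: Gamma(2.0+10, 1.6+10.7) = Gamma(12.0, 12.3).
The predictive distribution for the next observation is Lomax; its mean is β/(α−1) = 12.3/11.0 = 1.1182.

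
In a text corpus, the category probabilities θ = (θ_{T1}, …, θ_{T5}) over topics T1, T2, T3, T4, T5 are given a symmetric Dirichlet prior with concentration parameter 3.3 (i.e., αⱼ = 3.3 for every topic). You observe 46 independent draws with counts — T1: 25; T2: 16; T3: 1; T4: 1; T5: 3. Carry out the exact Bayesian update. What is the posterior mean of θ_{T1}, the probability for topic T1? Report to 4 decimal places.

0.4528

The Dirichlet prior is conjugate to the Multinomial likelihood: each posterior αⱼ = prior αⱼ + observed count nⱼ.
Posterior concentration: (28.3, 19.3, 4.3, 4.3, 6.3), total = 62.5.
E[θ_{T1}|data] = α_{T1}/Σα = 28.3/62.5 = 0.4528.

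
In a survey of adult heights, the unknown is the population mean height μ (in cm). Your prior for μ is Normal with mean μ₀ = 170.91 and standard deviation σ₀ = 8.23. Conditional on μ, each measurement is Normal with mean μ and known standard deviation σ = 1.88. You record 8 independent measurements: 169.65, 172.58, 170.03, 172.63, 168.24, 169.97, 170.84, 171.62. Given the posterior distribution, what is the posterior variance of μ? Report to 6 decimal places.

For Normal data with known variance σ², a Normal(μ₀, σ₀²) prior on μ is conjugate. Posterior precision = 1/σ₀² + n/σ²; posterior mean is the precision-weighted average of μ₀ and x̄.
σ₀² = 8.23² = 67.7329, σ² = 1.88² = 3.5344; σ² + n·σ₀² = 3.5344 + 8·67.7329 = 545.3976.
Posterior precision = 1/σ₀² + n/σ² = 1/67.7329 + 8/3.5344 = (σ² + n·σ₀²)/(σ₀²σ²) = 545.3976/(67.7329·3.5344); posterior variance σₙ² = σ₀²σ²/(σ² + n·σ₀²) = 67.7329·3.5344/545.3976 = 0.438937.

0.438937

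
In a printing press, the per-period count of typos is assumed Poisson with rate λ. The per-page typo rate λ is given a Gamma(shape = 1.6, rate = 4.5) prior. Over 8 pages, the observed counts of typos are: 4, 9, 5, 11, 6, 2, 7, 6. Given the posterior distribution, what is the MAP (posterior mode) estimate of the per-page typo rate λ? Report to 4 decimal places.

4.0480

With a Gamma(shape α, rate β) prior, the Poisson likelihood is conjugate: the posterior is Gamma(α + ΣXᵢ, β + n).
Sum of counts S = 50 over n = 8 pages.
Posterior: Gamma(α+S, β+n) = Gamma(1.6+50, 4.5+8) = Gamma(51.6, 12.5).
Mode of Gamma(α,β) for α≥1 is (α−1)/β = 50.6/12.5 = 4.0480.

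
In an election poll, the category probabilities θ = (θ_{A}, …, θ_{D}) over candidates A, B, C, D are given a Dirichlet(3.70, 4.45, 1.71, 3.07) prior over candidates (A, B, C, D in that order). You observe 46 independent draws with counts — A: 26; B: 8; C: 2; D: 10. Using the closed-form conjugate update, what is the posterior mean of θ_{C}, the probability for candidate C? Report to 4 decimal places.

The Dirichlet prior is conjugate to the Multinomial likelihood: each posterior αⱼ = prior αⱼ + observed count nⱼ.
Posterior concentration: (29.70, 12.45, 3.71, 13.07), total = 58.93.
E[θ_{C}|data] = α_{C}/Σα = 3.71/58.93 = 0.0630.

0.0630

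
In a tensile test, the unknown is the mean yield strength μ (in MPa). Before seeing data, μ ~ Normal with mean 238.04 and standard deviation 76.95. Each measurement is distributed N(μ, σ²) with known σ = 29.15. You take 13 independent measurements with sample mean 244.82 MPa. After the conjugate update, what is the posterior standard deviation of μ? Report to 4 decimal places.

For Normal data with known variance σ², a Normal(μ₀, σ₀²) prior on μ is conjugate. Posterior precision = 1/σ₀² + n/σ²; posterior mean is the precision-weighted average of μ₀ and x̄.
σ₀² = 76.95² = 5921.3025, σ² = 29.15² = 849.7225; σ² + n·σ₀² = 849.7225 + 13·5921.3025 = 77826.655.
Posterior precision = 1/σ₀² + n/σ² = 1/5921.3025 + 13/849.7225 = (σ² + n·σ₀²)/(σ₀²σ²) = 77826.655/(5921.3025·849.7225); posterior variance σₙ² = σ₀²σ²/(σ² + n·σ₀²) = 5921.3025·849.7225/77826.655 = 64.649624.
Posterior SD = √σₙ² = √(5921.3025·849.7225/77826.655) = 8.0405.

8.0405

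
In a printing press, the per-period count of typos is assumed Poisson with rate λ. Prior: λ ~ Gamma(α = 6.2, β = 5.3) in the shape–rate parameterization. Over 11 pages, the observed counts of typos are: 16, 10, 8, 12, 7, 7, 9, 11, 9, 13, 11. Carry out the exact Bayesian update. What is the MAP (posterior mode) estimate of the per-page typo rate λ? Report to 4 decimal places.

7.2515

With a Gamma(shape α, rate β) prior, the Poisson likelihood is conjugate: the posterior is Gamma(α + ΣXᵢ, β + n).
Sum of counts S = 113 over n = 11 pages.
Posterior: Gamma(α+S, β+n) = Gamma(6.2+113, 5.3+11) = Gamma(119.2, 16.3).
Mode of Gamma(α,β) for α≥1 is (α−1)/β = 118.2/16.3 = 7.2515.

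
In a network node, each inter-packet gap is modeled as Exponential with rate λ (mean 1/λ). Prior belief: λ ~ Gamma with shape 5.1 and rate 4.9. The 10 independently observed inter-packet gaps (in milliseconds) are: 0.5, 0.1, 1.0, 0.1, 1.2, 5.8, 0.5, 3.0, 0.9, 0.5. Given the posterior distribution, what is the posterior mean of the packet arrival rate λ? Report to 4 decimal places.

0.8162

With a Gamma(shape α, rate β) prior on the exponential rate λ, the posterior after n observations with total T = Σxᵢ is Gamma(α+n, β+T).
Sum of observations T = 13.6 milliseconds; n = 10.
Posterior: Gamma(5.1+10, 4.9+13.6) = Gamma(15.1, 18.5).
Posterior mean of λ = α/β = 15.1/18.5 = 0.8162.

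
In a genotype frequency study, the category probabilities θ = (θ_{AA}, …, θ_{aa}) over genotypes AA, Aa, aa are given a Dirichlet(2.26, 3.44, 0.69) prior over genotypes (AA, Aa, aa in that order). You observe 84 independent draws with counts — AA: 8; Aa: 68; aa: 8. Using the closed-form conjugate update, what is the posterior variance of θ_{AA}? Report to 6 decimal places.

0.001101

The Dirichlet prior is conjugate to the Multinomial likelihood: each posterior αⱼ = prior αⱼ + observed count nⱼ.
Posterior concentration: (10.26, 71.44, 8.69), total = 90.39.
Var[θ_j] = α_j(Σα−α_j)/((Σα)²(Σα+1)) = 10.26·80.13/(90.39²·91.39) = 0.001101.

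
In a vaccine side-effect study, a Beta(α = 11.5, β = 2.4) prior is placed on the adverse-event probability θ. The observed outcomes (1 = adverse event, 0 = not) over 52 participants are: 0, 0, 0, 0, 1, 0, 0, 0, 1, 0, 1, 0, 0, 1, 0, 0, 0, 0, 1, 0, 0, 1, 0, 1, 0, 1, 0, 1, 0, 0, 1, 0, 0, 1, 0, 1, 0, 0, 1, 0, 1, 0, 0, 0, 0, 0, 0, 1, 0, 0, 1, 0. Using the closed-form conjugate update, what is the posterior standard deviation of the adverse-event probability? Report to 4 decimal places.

The Beta prior is conjugate to a Binomial/Bernoulli likelihood; the update adds successes to α and failures to β.
Posterior: Beta(α+k, β+n−k) = Beta(11.5+16, 2.4+36) = Beta(27.5, 38.4).
Var = αβ/((α+β)²(α+β+1)) = 27.5·38.4/(65.9²·66.9) = 0.00363469; SD = √0.00363469 = 0.0603.

0.0603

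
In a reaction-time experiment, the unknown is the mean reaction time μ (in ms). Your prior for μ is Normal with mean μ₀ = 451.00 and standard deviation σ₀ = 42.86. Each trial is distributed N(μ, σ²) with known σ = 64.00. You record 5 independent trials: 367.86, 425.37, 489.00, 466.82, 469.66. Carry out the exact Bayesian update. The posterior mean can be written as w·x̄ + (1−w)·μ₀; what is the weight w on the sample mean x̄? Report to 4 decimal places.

For Normal data with known variance σ², a Normal(μ₀, σ₀²) prior on μ is conjugate. Posterior precision = 1/σ₀² + n/σ²; posterior mean is the precision-weighted average of μ₀ and x̄.
σ₀² = 42.86² = 1836.9796, σ² = 64.00² = 4096. Prior precision 1/σ₀² = 1/1836.9796; data precision n/σ² = 5/4096.
w = (n/σ²)/(1/σ₀² + n/σ²) = n·σ₀²/(σ² + n·σ₀²) = 5·1836.9796/(4096 + 5·1836.9796) = 9184.898/13280.898 = 0.6916.

0.6916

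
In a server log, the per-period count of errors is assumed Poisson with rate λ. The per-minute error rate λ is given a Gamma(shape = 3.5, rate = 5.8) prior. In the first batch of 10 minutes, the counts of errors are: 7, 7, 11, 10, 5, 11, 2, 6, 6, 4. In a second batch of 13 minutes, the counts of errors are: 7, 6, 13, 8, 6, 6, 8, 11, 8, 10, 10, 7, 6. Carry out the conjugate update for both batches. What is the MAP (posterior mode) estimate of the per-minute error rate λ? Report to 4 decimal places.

With a Gamma(shape α, rate β) prior, the Poisson likelihood is conjugate: the posterior is Gamma(α + ΣXᵢ, β + n).
Batch 1: sum of counts S = 69 over n = 10 minutes.
After batch 1: Gamma(α+S, β+n) = Gamma(3.5+69, 5.8+10) = Gamma(72.5, 15.8).
Batch 2: sum of counts S = 106 over n = 13 minutes.
After batch 2: Gamma(α+S, β+n) = Gamma(72.5+106, 15.8+13) = Gamma(178.5, 28.8).
Mode of Gamma(α,β) for α≥1 is (α−1)/β = 177.5/28.8 = 6.1632.

6.1632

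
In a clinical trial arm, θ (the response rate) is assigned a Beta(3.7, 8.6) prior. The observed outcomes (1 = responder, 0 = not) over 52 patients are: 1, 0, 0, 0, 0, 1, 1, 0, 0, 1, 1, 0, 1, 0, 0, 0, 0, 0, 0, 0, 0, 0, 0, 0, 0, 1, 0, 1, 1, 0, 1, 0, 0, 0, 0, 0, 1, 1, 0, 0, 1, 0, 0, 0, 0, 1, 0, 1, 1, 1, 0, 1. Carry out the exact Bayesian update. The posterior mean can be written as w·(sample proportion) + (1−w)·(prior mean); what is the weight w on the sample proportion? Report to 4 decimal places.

0.8087

The Beta prior is conjugate to a Binomial/Bernoulli likelihood; the update adds successes to α and failures to β.
Posterior mean = (α₀+k)/(α₀+β₀+n) = [n/(α₀+β₀+n)]·(k/n) + [(α₀+β₀)/(α₀+β₀+n)]·α₀/(α₀+β₀), so only n and the prior enter the weight.
The weight on the data is w = n/(α₀+β₀+n) = 52/(3.7+8.6+52) = 52/64.3 = 0.8087.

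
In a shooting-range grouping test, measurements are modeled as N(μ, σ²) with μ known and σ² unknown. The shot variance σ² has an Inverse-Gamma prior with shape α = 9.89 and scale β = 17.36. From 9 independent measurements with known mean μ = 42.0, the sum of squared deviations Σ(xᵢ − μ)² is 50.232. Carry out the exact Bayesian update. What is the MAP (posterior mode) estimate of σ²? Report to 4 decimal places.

2.7600

With known mean μ and an Inverse-Gamma(α, β) prior on σ², the Normal likelihood is conjugate: posterior is Inv-Gamma(α + n/2, β + Σ(xᵢ−μ)²/2).
Posterior: Inv-Gamma(9.89 + 9/2, 17.36 + 50.232/2) = Inv-Gamma(14.39, 42.4760).
Mode = β/(α+1) = 42.4760/15.39 = 2.7600.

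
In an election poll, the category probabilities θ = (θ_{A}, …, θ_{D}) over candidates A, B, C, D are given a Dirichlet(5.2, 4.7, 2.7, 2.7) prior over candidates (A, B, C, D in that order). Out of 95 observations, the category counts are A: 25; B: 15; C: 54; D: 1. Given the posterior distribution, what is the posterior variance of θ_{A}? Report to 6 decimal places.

0.001786

The Dirichlet prior is conjugate to the Multinomial likelihood: each posterior αⱼ = prior αⱼ + observed count nⱼ.
Posterior concentration: (30.2, 19.7, 56.7, 3.7), total = 110.3.
Var[θ_j] = α_j(Σα−α_j)/((Σα)²(Σα+1)) = 30.2·80.1/(110.3²·111.3) = 0.001786.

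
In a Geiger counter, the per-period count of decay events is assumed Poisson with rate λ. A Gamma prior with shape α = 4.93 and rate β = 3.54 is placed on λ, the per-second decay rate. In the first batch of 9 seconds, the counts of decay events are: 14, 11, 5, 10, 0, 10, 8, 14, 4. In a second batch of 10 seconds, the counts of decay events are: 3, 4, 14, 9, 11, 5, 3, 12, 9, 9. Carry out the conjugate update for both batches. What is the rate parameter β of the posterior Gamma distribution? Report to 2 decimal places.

With a Gamma(shape α, rate β) prior, the Poisson likelihood is conjugate: the posterior is Gamma(α + ΣXᵢ, β + n).
Batch 1: sum of counts S = 76 over n = 9 seconds.
After batch 1: Gamma(α+S, β+n) = Gamma(4.93+76, 3.54+9) = Gamma(80.93, 12.54).
Batch 2: sum of counts S = 79 over n = 10 seconds.
After batch 2: Gamma(α+S, β+n) = Gamma(80.93+79, 12.54+10) = Gamma(159.93, 22.54).
Posterior β = 22.54.

22.54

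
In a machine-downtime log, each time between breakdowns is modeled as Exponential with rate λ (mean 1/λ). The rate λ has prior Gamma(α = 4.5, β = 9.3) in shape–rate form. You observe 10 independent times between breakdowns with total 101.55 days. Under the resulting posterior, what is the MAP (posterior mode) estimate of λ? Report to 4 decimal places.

0.1218

With a Gamma(shape α, rate β) prior on the exponential rate λ, the posterior after n observations with total T = Σxᵢ is Gamma(α+n, β+T).
Posterior: Gamma(4.5+10, 9.3+101.55) = Gamma(14.5, 110.85).
Mode = (α−1)/β = 0.1218.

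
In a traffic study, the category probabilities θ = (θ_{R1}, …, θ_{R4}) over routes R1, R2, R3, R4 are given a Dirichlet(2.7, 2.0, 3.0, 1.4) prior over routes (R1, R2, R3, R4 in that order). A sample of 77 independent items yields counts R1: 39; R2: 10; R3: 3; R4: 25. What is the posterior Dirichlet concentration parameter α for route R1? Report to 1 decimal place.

The Dirichlet prior is conjugate to the Multinomial likelihood: each posterior αⱼ = prior αⱼ + observed count nⱼ.
Posterior concentration: (41.7, 12.0, 6.0, 26.4), total = 86.1.
α_{R1} = 2.7 + 39 = 41.7.

41.7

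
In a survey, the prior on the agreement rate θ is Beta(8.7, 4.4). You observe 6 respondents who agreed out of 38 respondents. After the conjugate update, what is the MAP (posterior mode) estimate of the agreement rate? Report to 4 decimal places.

The Beta prior is conjugate to a Binomial/Bernoulli likelihood; the update adds successes to α and failures to β.
Posterior: Beta(α+k, β+n−k) = Beta(8.7+6, 4.4+32) = Beta(14.7, 36.4).
Mode of Beta(a,b) for a,b>1 is (a−1)/(a+b−2) = 13.7/49.1 = 0.2790.

0.2790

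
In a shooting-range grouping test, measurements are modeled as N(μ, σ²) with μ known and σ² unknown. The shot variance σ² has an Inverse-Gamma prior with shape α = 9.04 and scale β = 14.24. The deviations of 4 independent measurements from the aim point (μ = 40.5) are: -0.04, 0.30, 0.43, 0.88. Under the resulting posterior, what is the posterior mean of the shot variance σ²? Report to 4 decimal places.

With known mean μ and an Inverse-Gamma(α, β) prior on σ², the Normal likelihood is conjugate: posterior is Inv-Gamma(α + n/2, β + Σ(xᵢ−μ)²/2).
Σ(xᵢ−μ)² = (-0.04)² + (0.30)² + (0.43)² + (0.88)² = 1.0509.
Posterior: Inv-Gamma(9.04 + 4/2, 14.24 + 1.0509/2) = Inv-Gamma(11.04, 14.76545).
E[σ²|data] = β/(α−1) = 14.76545/10.04 = 1.4707.

1.4707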